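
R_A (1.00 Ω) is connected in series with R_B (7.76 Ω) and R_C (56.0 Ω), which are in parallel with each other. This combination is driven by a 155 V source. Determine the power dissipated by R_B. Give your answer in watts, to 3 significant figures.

2350 W

First combine the parallel branches into one equivalent R_p, then R_A + R_p is a series pair.
R_p = (7.76×56.0)/(7.76+56.0) = 6.816 Ω
R_total = 1.00 + 6.816 = 7.816 Ω
I = V / R_total = 155 / 7.816 = 19.83 A
Voltage across the parallel pair: V_p = I × R_p = 19.83 × 6.816 = 135.2 V
R_B sees V_p directly, so P = V_p² / R_B.
P_R_B = (135.2)² / 7.76 = 2354 W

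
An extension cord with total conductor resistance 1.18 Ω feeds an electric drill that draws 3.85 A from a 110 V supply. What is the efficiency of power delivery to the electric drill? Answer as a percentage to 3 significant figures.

95.9 %

The extension cord carries the full 3.85 A.
P_line = I² R_line = (3.850)² × 1.18 = 17.49 W
P_source = V I = 110 × 3.850 = 423.5 W; P_load = 406.0 W
η = P_load / P_source = 406.0 / 423.5 = 0.9587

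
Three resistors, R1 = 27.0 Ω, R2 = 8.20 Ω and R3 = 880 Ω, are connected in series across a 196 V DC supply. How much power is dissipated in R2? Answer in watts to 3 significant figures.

0.376 W

Every series element carries the same I. Get I from the total resistance, then P = I² × R2.
R_total = 27.0 + 8.20 + 880 = 915.2 Ω
I = V / R_total = 196 / 915.2 = 0.2142 A
P_R2 = I² × R2 = (0.2142)² × 8.20 = 0.3761 W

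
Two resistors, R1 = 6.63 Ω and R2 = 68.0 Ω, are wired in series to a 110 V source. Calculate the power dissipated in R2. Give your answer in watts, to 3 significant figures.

In a series string the same current flows through every resistor — find that current, then P = I²R for the one we want.
R_total = 6.63 + 68.0 = 74.63 Ω
I = V / R_total = 110 / 74.63 = 1.474 A
P_R2 = I² × R2 = (1.474)² × 68.0 = 147.7 W

148 W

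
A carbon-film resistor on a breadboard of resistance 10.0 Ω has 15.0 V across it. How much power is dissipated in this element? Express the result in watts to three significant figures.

22.5 W

V and R are stated; P = V²/R avoids computing the current.
P = (15.0 V)² / 10.0 Ω = 22.50 W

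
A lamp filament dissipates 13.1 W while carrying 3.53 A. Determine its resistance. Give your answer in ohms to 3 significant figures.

1.05 Ω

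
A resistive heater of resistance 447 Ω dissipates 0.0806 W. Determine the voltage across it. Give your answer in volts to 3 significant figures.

Rearranging the power relation for the two known quantities gives V = √(P R).
V = √(0.0806 × 447) = 6.002 V

6.00 V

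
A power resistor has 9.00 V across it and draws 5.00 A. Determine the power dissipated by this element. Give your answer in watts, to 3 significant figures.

45.0 W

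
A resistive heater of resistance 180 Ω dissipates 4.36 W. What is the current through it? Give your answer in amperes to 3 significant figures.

0.156 A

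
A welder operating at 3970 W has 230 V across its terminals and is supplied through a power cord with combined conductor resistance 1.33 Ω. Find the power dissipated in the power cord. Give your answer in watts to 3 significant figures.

396 W

Only the current and the line resistance are needed for the I²R loss.
I = P / V = 3970 / 230 = 17.26 A through the power cord.
P_line = I² R_line = (17.26)² × 1.33 = 396.3 W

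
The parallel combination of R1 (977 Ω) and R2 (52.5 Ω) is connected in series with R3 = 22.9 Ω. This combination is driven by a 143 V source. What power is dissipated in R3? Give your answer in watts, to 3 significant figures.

First find R_p for the parallel pair, then treat R_p + R3 as a series loop.
R_p = (977×52.5)/(977+52.5) = 49.82 Ω
R_total = R_p + 22.9 = 49.82 + 22.9 = 72.72 Ω
I = V / R_total = 143 / 72.72 = 1.966 A
R3 is the series element, so its power is I²R.
P_R3 = (1.966)² × 22.9 = 88.55 W

88.5 W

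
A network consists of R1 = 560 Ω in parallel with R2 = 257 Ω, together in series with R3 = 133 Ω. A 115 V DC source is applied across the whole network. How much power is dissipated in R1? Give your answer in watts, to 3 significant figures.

7.67 W

Collapse the R1‖R2 pair into one equivalent R_p; then R_p and R3 form a series string.
R_p = (560×257)/(560+257) = 176.2 Ω
R_total = R_p + 133 = 176.2 + 133 = 309.2 Ω
I = V / R_total = 115 / 309.2 = 0.3720 A
Voltage across the parallel pair: V_p = I × R_p = 0.3720 × 176.2 = 65.53 V
R1 sits across V_p; its power is V_p²/R.
P_R1 = (65.53)² / 560 = 7.667 W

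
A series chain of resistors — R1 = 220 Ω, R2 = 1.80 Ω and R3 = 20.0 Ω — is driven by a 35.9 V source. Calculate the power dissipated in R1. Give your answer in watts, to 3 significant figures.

4.85 W

The current is common to all series resistors; compute it, then apply P = I²R for the target.
R_total = 220 + 1.80 + 20.0 = 241.8 Ω
I = V / R_total = 35.9 / 241.8 = 0.1485 A
P_R1 = I² × R1 = (0.1485)² × 220 = 4.850 W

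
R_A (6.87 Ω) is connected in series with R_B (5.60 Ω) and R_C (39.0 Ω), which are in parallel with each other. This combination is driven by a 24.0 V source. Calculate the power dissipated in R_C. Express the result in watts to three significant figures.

Collapse R_B‖R_C to a single equivalent, reducing the network to two series elements.
R_p = (5.60×39.0)/(5.60+39.0) = 4.897 Ω
R_total = 6.87 + 4.897 = 11.77 Ω
I = V / R_total = 24.0 / 11.77 = 2.040 A
Voltage across the parallel pair: V_p = I × R_p = 2.040 × 4.897 = 9.988 V
R_C sees V_p directly, so P = V_p² / R_C.
P_R_C = (9.988)² / 39.0 = 2.558 W

2.56 W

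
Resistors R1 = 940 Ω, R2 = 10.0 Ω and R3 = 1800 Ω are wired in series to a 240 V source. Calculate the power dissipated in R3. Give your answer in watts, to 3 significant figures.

13.7 W

The current is common to all series resistors; compute it, then apply P = I²R for the target.
R_total = 940 + 10.0 + 1800 = 2750 Ω
I = V / R_total = 240 / 2750 = 0.08727 A
P_R3 = I² × R3 = (0.08727)² × 1800 = 13.71 W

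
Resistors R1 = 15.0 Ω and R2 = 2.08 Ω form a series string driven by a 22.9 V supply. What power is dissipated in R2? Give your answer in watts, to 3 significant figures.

Since the resistors are in series they all carry the loop current I = V/R_total; the power in any one is I²R.
R_total = 15.0 + 2.08 = 17.08 Ω
I = V / R_total = 22.9 / 17.08 = 1.341 A
P_R2 = I² × R2 = (1.341)² × 2.08 = 3.739 W

3.74 W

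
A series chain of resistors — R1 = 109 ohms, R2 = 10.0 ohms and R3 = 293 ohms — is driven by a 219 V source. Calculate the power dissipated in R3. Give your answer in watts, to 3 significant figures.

82.8 W

In a series string the same current flows through every resistor — find that current, then P = I²R for the one we want.
R_total = 109 + 10.0 + 293 = 412.0 Ω
I = V / R_total = 219 / 412.0 = 0.5316 A
P_R3 = I² × R3 = (0.5316)² × 293 = 82.79 W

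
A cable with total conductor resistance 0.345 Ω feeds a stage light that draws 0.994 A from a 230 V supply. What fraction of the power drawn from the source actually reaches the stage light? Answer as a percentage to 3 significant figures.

The cable carries the full 0.994 A.
P_line = I² R_line = (0.9940)² × 0.345 = 0.3409 W
P_source = V I = 230 × 0.9940 = 228.6 W; P_load = 228.3 W
η = P_load / P_source = 228.3 / 228.6 = 0.9985

99.9 %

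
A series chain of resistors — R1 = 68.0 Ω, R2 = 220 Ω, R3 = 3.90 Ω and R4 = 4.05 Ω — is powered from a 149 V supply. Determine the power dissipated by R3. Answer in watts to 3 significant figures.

0.989 W

In a series string the same current flows through every resistor — find that current, then P = I²R for the one we want.
R_total = 68.0 + 220 + 3.90 + 4.05 = 295.9 Ω
I = V / R_total = 149 / 295.9 = 0.5035 A
P_R3 = I² × R3 = (0.5035)² × 3.90 = 0.9886 W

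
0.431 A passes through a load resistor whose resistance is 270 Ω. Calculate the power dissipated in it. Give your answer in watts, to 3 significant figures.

Knowing I and R, the power is just I²R — no need to find V first.
P = (0.4310 A)² × 270 Ω = 50.16 W

50.2 W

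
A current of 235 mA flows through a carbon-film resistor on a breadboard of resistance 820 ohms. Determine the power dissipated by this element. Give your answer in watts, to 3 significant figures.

45.3 W

Current and resistance are given, so P = I²R is the direct form.
P = (0.2350 A)² × 820 Ω = 45.28 W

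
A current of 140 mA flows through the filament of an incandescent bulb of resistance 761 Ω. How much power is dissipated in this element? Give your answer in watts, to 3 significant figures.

14.9 W

Current and resistance are given, so P = I²R is the direct form.
P = (0.1400 A)² × 761 Ω = 14.92 W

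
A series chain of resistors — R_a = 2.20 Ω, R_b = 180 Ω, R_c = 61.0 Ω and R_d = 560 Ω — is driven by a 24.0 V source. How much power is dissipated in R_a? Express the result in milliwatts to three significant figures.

Since the resistors are in series they all carry the loop current I = V/R_total; the power in any one is I²R.
R_total = 2.20 + 180 + 61.0 + 560 = 803.2 Ω
I = V / R_total = 24.0 / 803.2 = 0.02988 A
P_R_a = I² × R_a = (0.02988)² × 2.20 = 0.001964 W

1.96 mW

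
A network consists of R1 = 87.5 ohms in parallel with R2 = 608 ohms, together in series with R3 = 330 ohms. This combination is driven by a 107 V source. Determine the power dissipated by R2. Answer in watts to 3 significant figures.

Reduce the parallel combination to a single R_p; the circuit then becomes R_p in series with the remaining resistor.
R_p = (87.5×608)/(87.5+608) = 76.49 Ω
R_total = R_p + 330 = 76.49 + 330 = 406.5 Ω
I = V / R_total = 107 / 406.5 = 0.2632 A
Voltage across the parallel pair: V_p = I × R_p = 0.2632 × 76.49 = 20.13 V
R2 sits across V_p; its power is V_p²/R.
P_R2 = (20.13)² / 608 = 0.6668 W

0.667 W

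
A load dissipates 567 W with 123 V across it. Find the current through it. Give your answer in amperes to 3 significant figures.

The two known quantities fix the third via I = P / V.
I = 567 / 123 = 4.610 A

4.61 A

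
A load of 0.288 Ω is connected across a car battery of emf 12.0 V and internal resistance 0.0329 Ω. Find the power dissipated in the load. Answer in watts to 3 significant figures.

The internal resistance and the load are in series, so the same I flows through both; get I from ε/(r+R), then I²R for the load.
I = ε / (r + R) = 12.0 / (0.0329 + 0.288) = 37.39 A
P_load = I² R = (37.39)² × 0.288 = 402.7 W

403 W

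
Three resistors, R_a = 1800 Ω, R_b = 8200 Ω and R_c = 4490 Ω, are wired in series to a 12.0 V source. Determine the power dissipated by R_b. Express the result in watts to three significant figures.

0.00562 W

Every series element carries the same I. Get I from the total resistance, then P = I² × R_b.
R_total = 1800 + 8200 + 4490 = 14490 Ω
I = V / R_total = 12.0 / 14490 = 0.0008282 A
P_R_b = I² × R_b = (0.0008282)² × 8200 = 0.005624 W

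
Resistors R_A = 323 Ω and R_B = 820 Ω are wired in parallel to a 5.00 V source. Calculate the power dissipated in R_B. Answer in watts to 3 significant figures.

0.0305 W

R_B sits directly across the source, so P = V²/R with V = 5.00 V.
P_R_B = V² / R_B = (5.00)² / 820 Ω = 0.03049 W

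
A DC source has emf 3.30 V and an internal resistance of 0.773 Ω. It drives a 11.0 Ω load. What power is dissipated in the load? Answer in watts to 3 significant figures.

0.864 W

The internal resistance and the load are in series, so the same I flows through both; get I from ε/(r+R), then I²R for the load.
I = ε / (r + R) = 3.30 / (0.773 + 11.0) = 0.2803 A
P_load = I² R = (0.2803)² × 11.0 = 0.8643 W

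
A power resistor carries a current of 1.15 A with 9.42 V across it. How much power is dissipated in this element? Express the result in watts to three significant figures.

V and I are known directly — P = V I, no intermediate step needed.
P = 9.42 V × 1.150 A = 10.83 W

10.8 W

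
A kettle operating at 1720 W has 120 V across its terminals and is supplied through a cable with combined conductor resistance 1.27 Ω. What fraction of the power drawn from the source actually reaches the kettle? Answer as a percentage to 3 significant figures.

I = P / V = 1720 / 120 = 14.33 A through the cable.
P_line = I² R_line = (14.33)² × 1.27 = 260.9 W
P_source = P_load + P_line = 1720 + 260.9 = 1981 W
η = P_load / P_source = 1720 / 1981 = 0.8683

86.8 %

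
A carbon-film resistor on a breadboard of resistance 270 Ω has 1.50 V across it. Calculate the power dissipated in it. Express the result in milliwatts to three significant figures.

8.33 mW

We know the drop across the element and its resistance — P = V²/R, one step.
P = (1.50 V)² / 270 Ω = 0.008333 W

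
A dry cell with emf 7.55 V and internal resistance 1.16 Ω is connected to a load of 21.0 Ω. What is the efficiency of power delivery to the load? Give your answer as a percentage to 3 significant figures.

Both r and R carry the same current, so the power split is just the resistance split: η = R/(R+r).
η = R / (R + r) = 21.0 / (21.0 + 1.16) = 0.9477

94.8 %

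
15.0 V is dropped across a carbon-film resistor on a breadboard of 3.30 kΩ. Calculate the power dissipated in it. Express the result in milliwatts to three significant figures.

68.2 mW

With V across and R both known, P = V²/R gives the dissipation directly.
P = (15.0 V)² / 3300 Ω = 0.06818 W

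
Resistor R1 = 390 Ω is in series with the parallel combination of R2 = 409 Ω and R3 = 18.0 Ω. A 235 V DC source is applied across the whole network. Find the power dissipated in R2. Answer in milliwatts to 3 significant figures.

Replace R2 and R3 with their parallel equivalent so the circuit becomes R1 in series with R_p.
R_p = (409×18.0)/(409+18.0) = 17.24 Ω
R_total = 390 + 17.24 = 407.2 Ω
I = V / R_total = 235 / 407.2 = 0.5771 A
Voltage across the parallel pair: V_p = I × R_p = 0.5771 × 17.24 = 9.949 V
R2 sees V_p directly, so P = V_p² / R2.
P_R2 = (9.949)² / 409 = 0.2420 W

242 mW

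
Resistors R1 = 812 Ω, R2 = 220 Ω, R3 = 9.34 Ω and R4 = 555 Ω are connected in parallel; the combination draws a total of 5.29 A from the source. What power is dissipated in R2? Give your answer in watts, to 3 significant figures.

9.68 W

Only the total current is stated, so first find the parallel equivalent to get the voltage across the combination.
1/R_eq = 1/812 + 1/220 + 1/9.34 + 1/555 ⇒ R_eq = 8.723 Ω
V = I_total × R_eq = 5.290 × 8.723 = 46.14 V
P_R2 = V² / R2 = (46.14)² / 220 = 9.678 W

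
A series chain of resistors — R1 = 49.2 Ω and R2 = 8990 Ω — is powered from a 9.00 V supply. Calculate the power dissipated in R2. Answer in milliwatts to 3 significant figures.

In a series string the same current flows through every resistor — find that current, then P = I²R for the one we want.
R_total = 49.2 + 8990 = 9039 Ω
I = V / R_total = 9.00 / 9039 = 0.0009957 A
P_R2 = I² × R2 = (0.0009957)² × 8990 = 0.008912 W

8.91 mW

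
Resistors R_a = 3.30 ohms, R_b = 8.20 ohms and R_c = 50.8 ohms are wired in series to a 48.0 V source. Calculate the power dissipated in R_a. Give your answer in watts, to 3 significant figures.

1.96 W

Every series element carries the same I. Get I from the total resistance, then P = I² × R_a.
R_total = 3.30 + 8.20 + 50.8 = 62.30 Ω
I = V / R_total = 48.0 / 62.30 = 0.7705 A
P_R_a = I² × R_a = (0.7705)² × 3.30 = 1.959 W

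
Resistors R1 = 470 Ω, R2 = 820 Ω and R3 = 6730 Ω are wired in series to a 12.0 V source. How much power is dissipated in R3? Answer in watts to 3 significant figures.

The current is common to all series resistors; compute it, then apply P = I²R for the target.
R_total = 470 + 820 + 6730 = 8020 Ω
I = V / R_total = 12.0 / 8020 = 0.001496 A
P_R3 = I² × R3 = (0.001496)² × 6730 = 0.01507 W

0.0151 W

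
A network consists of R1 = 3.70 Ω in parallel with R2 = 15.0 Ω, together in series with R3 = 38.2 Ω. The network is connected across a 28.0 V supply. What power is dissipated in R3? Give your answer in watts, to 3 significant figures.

Collapse the R1‖R2 pair into one equivalent R_p; then R_p and R3 form a series string.
R_p = (3.70×15.0)/(3.70+15.0) = 2.968 Ω
R_total = R_p + 38.2 = 2.968 + 38.2 = 41.17 Ω
I = V / R_total = 28.0 / 41.17 = 0.6801 A
All the supply current flows through R3; use P = I²R3.
P_R3 = (0.6801)² × 38.2 = 17.67 W

17.7 W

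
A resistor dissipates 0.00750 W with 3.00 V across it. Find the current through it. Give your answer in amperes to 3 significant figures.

Inverting the appropriate power form: I = P / V.
I = 0.00750 / 3.00 = 0.002500 A

0.00250 A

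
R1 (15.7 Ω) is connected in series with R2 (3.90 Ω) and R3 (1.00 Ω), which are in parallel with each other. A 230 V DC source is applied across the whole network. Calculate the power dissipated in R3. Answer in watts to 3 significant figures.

First combine the parallel branches into one equivalent R_p, then R1 + R_p is a series pair.
R_p = (3.90×1.00)/(3.90+1.00) = 0.7959 Ω
R_total = 15.7 + 0.7959 = 16.50 Ω
I = V / R_total = 230 / 16.50 = 13.94 A
Voltage across the parallel pair: V_p = I × R_p = 13.94 × 0.7959 = 11.10 V
R3 sees V_p directly, so P = V_p² / R3.
P_R3 = (11.10)² / 1.00 = 123.2 W

123 W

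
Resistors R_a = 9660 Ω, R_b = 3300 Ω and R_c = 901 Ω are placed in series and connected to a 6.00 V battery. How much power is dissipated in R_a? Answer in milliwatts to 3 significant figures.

In a series string the same current flows through every resistor — find that current, then P = I²R for the one we want.
R_total = 9660 + 3300 + 901 = 13860 Ω
I = V / R_total = 6.00 / 13860 = 0.0004329 A
P_R_a = I² × R_a = (0.0004329)² × 9660 = 0.001810 W

1.81 mW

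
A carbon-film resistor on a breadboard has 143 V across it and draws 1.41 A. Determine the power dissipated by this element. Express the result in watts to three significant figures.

202 W

Since both terminal voltage and current are stated, P = V I gives the power in one step.
P = 143 V × 1.410 A = 201.6 W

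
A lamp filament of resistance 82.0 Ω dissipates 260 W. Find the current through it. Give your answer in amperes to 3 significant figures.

1.78 A

From P = V I = I²R = V²/R, with the two given quantities we get I = √(P / R).
I = √(260 / 82.0) = 1.781 A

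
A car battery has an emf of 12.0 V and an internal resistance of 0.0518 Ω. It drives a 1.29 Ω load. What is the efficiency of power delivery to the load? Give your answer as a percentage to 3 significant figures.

96.1 %

Both r and R carry the same current, so the power split is just the resistance split: η = R/(R+r).
η = R / (R + r) = 1.29 / (1.29 + 0.0518) = 0.9614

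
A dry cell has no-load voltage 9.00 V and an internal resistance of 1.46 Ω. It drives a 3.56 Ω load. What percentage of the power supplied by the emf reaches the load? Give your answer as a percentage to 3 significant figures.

70.9 %

Efficiency is P_load / P_total. With a series r and R sharing the same I, P = I²R for each, so η = R/(R+r).
η = R / (R + r) = 3.56 / (3.56 + 1.46) = 0.7092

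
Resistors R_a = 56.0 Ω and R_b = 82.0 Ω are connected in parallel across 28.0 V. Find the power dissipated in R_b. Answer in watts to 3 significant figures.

9.56 W

Parallel branches share the same voltage; P = V²/R gives the branch power in one step.
P_R_b = V² / R_b = (28.0)² / 82.0 Ω = 9.561 W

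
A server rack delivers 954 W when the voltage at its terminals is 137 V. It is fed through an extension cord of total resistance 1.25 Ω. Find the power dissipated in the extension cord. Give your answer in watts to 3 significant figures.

The extension cord is a series resistance carrying the load current; its dissipation is I²R_line.
I = P / V = 954 / 137 = 6.964 A through the extension cord.
P_line = I² R_line = (6.964)² × 1.25 = 60.61 W

60.6 W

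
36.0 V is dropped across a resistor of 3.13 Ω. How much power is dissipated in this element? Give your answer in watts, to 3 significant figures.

Voltage and resistance are given, so P = V²/R is the one-step route.
P = (36.0 V)² / 3.13 Ω = 414.1 W

414 W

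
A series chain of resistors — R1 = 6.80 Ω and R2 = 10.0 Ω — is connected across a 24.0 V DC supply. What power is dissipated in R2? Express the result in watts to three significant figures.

In a series string the same current flows through every resistor — find that current, then P = I²R for the one we want.
R_total = 6.80 + 10.0 = 16.80 Ω
I = V / R_total = 24.0 / 16.80 = 1.429 A
P_R2 = I² × R2 = (1.429)² × 10.0 = 20.41 W

20.4 W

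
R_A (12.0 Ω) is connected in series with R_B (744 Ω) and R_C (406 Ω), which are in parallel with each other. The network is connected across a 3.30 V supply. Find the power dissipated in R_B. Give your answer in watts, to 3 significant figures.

0.0134 W

Replace R_B and R_C with their parallel equivalent so the circuit becomes R_A in series with R_p.
R_p = (744×406)/(744+406) = 262.7 Ω
R_total = 12.0 + 262.7 = 274.7 Ω
I = V / R_total = 3.30 / 274.7 = 0.01201 A
Voltage across the parallel pair: V_p = I × R_p = 0.01201 × 262.7 = 3.156 V
With V_p across R_B, its power is V_p²/R_B.
P_R_B = (3.156)² / 744 = 0.01339 W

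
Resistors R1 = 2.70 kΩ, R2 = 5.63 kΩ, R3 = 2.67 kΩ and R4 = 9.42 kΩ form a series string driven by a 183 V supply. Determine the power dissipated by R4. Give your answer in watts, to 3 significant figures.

The current is common to all series resistors; compute it, then apply P = I²R for the target.
R_total = (2.70 + 5.63 + 2.67 + 9.42) kΩ = 20420 Ω
I = V / R_total = 183 / 20420 = 0.008962 A
P_R4 = I² × R4 = (0.008962)² × 9420 = 0.7566 W

0.757 W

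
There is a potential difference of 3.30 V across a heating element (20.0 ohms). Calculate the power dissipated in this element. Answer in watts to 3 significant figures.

0.544 W

We know the drop across the element and its resistance — P = V²/R, one step.
P = (3.30 V)² / 20.0 Ω = 0.5445 W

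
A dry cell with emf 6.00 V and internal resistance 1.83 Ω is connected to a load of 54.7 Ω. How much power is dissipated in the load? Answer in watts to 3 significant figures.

0.616 W

The internal resistance and the load are in series, so the same I flows through both; get I from ε/(r+R), then I²R for the load.
I = ε / (r + R) = 6.00 / (1.83 + 54.7) = 0.1061 A
P_load = I² R = (0.1061)² × 54.7 = 0.6162 W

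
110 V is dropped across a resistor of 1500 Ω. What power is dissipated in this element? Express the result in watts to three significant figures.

8.07 W

With V across and R both known, P = V²/R gives the dissipation directly.
P = (110 V)² / 1500 Ω = 8.067 W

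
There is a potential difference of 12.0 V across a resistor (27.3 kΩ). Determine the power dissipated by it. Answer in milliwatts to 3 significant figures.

5.27 mW

V and R are stated; P = V²/R avoids computing the current.
P = (12.0 V)² / 27300 Ω = 0.005275 W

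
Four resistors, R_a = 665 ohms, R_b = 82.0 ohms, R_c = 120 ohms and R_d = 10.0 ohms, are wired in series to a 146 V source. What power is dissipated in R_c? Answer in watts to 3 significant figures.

3.33 W

Since the resistors are in series they all carry the loop current I = V/R_total; the power in any one is I²R.
R_total = 665 + 82.0 + 120 + 10.0 = 877.0 Ω
I = V / R_total = 146 / 877.0 = 0.1665 A
P_R_c = I² × R_c = (0.1665)² × 120 = 3.326 W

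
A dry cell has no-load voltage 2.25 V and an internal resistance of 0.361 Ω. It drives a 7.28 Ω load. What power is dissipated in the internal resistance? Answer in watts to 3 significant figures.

The source's internal resistance is just another series element carrying I; its dissipation is I²r.
I = ε / (r + R) = 2.25 / (0.361 + 7.28) = 0.2945 A
P_int = I² r = (0.2945)² × 0.361 = 0.03130 W

0.0313 W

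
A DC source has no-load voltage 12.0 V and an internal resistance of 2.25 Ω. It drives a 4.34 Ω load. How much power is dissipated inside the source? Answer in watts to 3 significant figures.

Internal loss is I²r, with I set by the total series resistance r+R.
I = ε / (r + R) = 12.0 / (2.25 + 4.34) = 1.821 A
P_int = I² r = (1.821)² × 2.25 = 7.461 W

7.46 W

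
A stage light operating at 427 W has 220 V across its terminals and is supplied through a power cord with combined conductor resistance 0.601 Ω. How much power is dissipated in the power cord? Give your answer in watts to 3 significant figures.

The power cord is a series resistance carrying the load current; its dissipation is I²R_line.
I = P / V = 427 / 220 = 1.941 A through the power cord.
P_line = I² R_line = (1.941)² × 0.601 = 2.264 W

2.26 W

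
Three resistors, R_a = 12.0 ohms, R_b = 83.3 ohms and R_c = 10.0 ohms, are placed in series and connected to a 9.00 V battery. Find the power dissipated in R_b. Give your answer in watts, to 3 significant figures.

0.609 W

Every series element carries the same I. Get I from the total resistance, then P = I² × R_b.
R_total = 12.0 + 83.3 + 10.0 = 105.3 Ω
I = V / R_total = 9.00 / 105.3 = 0.08547 A
P_R_b = I² × R_b = (0.08547)² × 83.3 = 0.6085 W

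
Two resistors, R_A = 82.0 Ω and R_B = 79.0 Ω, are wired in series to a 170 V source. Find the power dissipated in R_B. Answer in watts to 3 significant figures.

88.1 W

Since the resistors are in series they all carry the loop current I = V/R_total; the power in any one is I²R.
R_total = 82.0 + 79.0 = 161.0 Ω
I = V / R_total = 170 / 161.0 = 1.056 A
P_R_B = I² × R_B = (1.056)² × 79.0 = 88.08 W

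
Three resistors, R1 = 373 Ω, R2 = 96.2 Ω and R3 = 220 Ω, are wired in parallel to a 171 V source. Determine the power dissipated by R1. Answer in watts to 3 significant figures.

78.4 W

The supply voltage appears across each parallel branch — just use P = V²/R1.
P_R1 = V² / R1 = (171)² / 373 Ω = 78.39 W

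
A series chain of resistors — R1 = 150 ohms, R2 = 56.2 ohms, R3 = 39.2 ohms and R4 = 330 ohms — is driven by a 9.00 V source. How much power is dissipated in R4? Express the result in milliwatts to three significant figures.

80.7 mW

Every series element carries the same I. Get I from the total resistance, then P = I² × R4.
R_total = 150 + 56.2 + 39.2 + 330 = 575.4 Ω
I = V / R_total = 9.00 / 575.4 = 0.01564 A
P_R4 = I² × R4 = (0.01564)² × 330 = 0.08073 W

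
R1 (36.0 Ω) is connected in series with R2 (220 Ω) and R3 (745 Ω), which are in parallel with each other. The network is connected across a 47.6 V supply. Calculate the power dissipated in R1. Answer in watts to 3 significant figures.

Replace R2 and R3 with their parallel equivalent so the circuit becomes R1 in series with R_p.
R_p = (220×745)/(220+745) = 169.8 Ω
R_total = 36.0 + 169.8 = 205.8 Ω
I = V / R_total = 47.6 / 205.8 = 0.2312 A
R1 is in the main series path, so its power is I²R1.
P_R1 = (0.2312)² × 36.0 = 1.925 W

1.93 W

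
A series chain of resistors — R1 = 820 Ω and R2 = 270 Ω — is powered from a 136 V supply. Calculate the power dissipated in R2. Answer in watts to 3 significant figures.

Every series element carries the same I. Get I from the total resistance, then P = I² × R2.
R_total = 820 + 270 = 1090 Ω
I = V / R_total = 136 / 1090 = 0.1248 A
P_R2 = I² × R2 = (0.1248)² × 270 = 4.203 W

4.20 W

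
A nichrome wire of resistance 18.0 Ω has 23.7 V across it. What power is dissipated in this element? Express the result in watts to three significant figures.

With V across and R both known, P = V²/R gives the dissipation directly.
P = (23.7 V)² / 18.0 Ω = 31.20 W

31.2 W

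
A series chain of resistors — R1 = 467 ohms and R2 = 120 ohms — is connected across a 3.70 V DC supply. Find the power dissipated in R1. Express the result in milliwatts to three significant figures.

The current is common to all series resistors; compute it, then apply P = I²R for the target.
R_total = 467 + 120 = 587.0 Ω
I = V / R_total = 3.70 / 587.0 = 0.006303 A
P_R1 = I² × R1 = (0.006303)² × 467 = 0.01855 W

18.6 mW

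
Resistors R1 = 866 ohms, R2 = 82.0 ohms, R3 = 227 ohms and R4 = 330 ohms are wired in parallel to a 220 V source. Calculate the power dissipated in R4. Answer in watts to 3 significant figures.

147 W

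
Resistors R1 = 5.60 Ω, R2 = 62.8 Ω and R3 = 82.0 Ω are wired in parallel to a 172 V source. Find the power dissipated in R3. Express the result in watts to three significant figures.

Each parallel branch sees the full supply voltage, so P = V²/R applies directly to the target branch.
P_R3 = V² / R3 = (172)² / 82.0 Ω = 360.8 W

361 W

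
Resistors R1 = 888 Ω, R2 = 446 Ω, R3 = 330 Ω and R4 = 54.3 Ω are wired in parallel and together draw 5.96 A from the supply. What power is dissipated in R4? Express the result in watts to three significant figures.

Parallel branches share V, not I — compute V via R_eq, then use V²/R for the target branch.
1/R_eq = 1/888 + 1/446 + 1/330 + 1/54.3 ⇒ R_eq = 40.30 Ω
V = I_total × R_eq = 5.960 × 40.30 = 240.2 V
P_R4 = V² / R4 = (240.2)² / 54.3 = 1062 W

1060 W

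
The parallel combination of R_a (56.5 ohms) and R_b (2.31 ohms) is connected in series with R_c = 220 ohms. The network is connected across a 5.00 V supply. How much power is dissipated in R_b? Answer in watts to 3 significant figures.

0.00108 W

First find R_p for the parallel pair, then treat R_p + R_c as a series loop.
R_p = (56.5×2.31)/(56.5+2.31) = 2.219 Ω
R_total = R_p + 220 = 2.219 + 220 = 222.2 Ω
I = V / R_total = 5.00 / 222.2 = 0.02250 A
Voltage across the parallel pair: V_p = I × R_p = 0.02250 × 2.219 = 0.04993 V
Use P = V²/R for R_b with V = V_p.
P_R_b = (0.04993)² / 2.31 = 0.001079 W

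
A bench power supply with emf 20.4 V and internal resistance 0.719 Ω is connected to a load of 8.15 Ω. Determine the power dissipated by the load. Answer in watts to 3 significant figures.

With r and R in series, I = ε/(r+R); the load dissipates I²R.
I = ε / (r + R) = 20.4 / (0.719 + 8.15) = 2.300 A
P_load = I² R = (2.300)² × 8.15 = 43.12 W

43.1 W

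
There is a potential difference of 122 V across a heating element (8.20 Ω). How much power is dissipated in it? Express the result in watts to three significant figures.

1820 W

Voltage and resistance are given, so P = V²/R is the one-step route.
P = (122 V)² / 8.20 Ω = 1815 W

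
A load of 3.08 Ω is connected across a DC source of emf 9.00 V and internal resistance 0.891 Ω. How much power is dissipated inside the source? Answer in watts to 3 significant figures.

Internal loss is I²r, with I set by the total series resistance r+R.
I = ε / (r + R) = 9.00 / (0.891 + 3.08) = 2.266 A
P_int = I² r = (2.266)² × 0.891 = 4.577 W

4.58 W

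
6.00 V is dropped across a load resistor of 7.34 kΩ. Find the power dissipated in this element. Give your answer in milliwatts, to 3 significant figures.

We know the drop across the element and its resistance — P = V²/R, one step.
P = (6.00 V)² / 7340 Ω = 0.004905 W

4.90 mW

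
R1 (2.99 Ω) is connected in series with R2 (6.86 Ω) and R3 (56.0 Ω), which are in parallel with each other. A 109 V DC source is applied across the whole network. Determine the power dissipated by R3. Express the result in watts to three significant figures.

First combine the parallel branches into one equivalent R_p, then R1 + R_p is a series pair.
R_p = (6.86×56.0)/(6.86+56.0) = 6.111 Ω
R_total = 2.99 + 6.111 = 9.101 Ω
I = V / R_total = 109 / 9.101 = 11.98 A
Voltage across the parallel pair: V_p = I × R_p = 11.98 × 6.111 = 73.19 V
R3 sees V_p directly, so P = V_p² / R3.
P_R3 = (73.19)² / 56.0 = 95.66 W

95.7 W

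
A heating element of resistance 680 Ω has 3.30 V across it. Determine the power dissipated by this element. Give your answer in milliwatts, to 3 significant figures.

V and R are stated; P = V²/R avoids computing the current.
P = (3.30 V)² / 680 Ω = 0.01601 W

16.0 mW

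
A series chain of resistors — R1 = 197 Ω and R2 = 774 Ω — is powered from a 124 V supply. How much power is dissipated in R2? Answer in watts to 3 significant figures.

Every series element carries the same I. Get I from the total resistance, then P = I² × R2.
R_total = 197 + 774 = 971.0 Ω
I = V / R_total = 124 / 971.0 = 0.1277 A
P_R2 = I² × R2 = (0.1277)² × 774 = 12.62 W

12.6 W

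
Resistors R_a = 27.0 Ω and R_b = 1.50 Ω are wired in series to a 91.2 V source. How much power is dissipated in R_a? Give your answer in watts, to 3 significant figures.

276 W

Since the resistors are in series they all carry the loop current I = V/R_total; the power in any one is I²R.
R_total = 27.0 + 1.50 = 28.50 Ω
I = V / R_total = 91.2 / 28.50 = 3.200 A
P_R_a = I² × R_a = (3.200)² × 27.0 = 276.5 W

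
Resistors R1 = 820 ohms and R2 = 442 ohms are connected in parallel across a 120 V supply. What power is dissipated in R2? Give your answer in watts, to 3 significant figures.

32.6 W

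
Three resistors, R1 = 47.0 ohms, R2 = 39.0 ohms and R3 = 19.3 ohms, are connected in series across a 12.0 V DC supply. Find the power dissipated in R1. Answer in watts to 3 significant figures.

0.610 W

Every series element carries the same I. Get I from the total resistance, then P = I² × R1.
R_total = 47.0 + 39.0 + 19.3 = 105.3 Ω
I = V / R_total = 12.0 / 105.3 = 0.1140 A
P_R1 = I² × R1 = (0.1140)² × 47.0 = 0.6104 W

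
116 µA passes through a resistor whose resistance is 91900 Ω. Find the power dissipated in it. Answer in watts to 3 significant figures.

The current through and the resistance of the element are both given; use P = I²R.
P = (0.0001160 A)² × 91900 Ω = 0.001237 W

0.00124 W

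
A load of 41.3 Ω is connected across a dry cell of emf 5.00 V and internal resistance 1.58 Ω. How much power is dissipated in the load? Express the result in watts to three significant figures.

With r and R in series, I = ε/(r+R); the load dissipates I²R.
I = ε / (r + R) = 5.00 / (1.58 + 41.3) = 0.1166 A
P_load = I² R = (0.1166)² × 41.3 = 0.5615 W

0.562 W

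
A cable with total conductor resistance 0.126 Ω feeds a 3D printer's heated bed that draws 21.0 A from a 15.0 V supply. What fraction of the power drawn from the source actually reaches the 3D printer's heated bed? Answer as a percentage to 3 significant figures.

The cable carries the full 21.0 A.
P_line = I² R_line = (21.00)² × 0.126 = 55.57 W
P_source = V I = 15.0 × 21.00 = 315.0 W; P_load = 259.4 W
η = P_load / P_source = 259.4 / 315.0 = 0.8236

82.4 %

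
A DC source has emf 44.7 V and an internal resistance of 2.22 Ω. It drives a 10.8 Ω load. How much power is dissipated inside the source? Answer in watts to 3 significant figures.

26.2 W

r is in series with the load, so it carries the full circuit current — the loss in it is I²r.
I = ε / (r + R) = 44.7 / (2.22 + 10.8) = 3.433 A
P_int = I² r = (3.433)² × 2.22 = 26.17 W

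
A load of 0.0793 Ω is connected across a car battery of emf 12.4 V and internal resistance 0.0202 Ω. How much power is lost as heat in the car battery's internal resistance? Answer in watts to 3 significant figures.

314 W

The internal resistance carries the same current as the load; P_int = I²r.
I = ε / (r + R) = 12.4 / (0.0202 + 0.0793) = 124.6 A
P_int = I² r = (124.6)² × 0.0202 = 313.7 W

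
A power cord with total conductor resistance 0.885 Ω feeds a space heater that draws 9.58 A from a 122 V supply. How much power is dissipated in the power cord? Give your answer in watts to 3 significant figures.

Only the current and the line resistance are needed for the I²R loss.
The power cord carries the full 9.58 A.
P_line = I² R_line = (9.580)² × 0.885 = 81.22 W

81.2 W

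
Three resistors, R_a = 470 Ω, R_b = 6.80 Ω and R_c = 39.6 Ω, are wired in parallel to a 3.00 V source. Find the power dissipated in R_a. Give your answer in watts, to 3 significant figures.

0.0191 W

Each parallel branch sees the full supply voltage, so P = V²/R applies directly to the target branch.
P_R_a = V² / R_a = (3.00)² / 470 Ω = 0.01915 W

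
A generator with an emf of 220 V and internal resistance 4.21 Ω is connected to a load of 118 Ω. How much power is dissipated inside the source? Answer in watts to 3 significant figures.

The source's internal resistance is just another series element carrying I; its dissipation is I²r.
I = ε / (r + R) = 220 / (4.21 + 118) = 1.800 A
P_int = I² r = (1.800)² × 4.21 = 13.64 W

13.6 W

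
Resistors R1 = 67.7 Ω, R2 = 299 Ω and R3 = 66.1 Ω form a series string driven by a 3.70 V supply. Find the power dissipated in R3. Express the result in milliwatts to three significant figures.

Since the resistors are in series they all carry the loop current I = V/R_total; the power in any one is I²R.
R_total = 67.7 + 299 + 66.1 = 432.8 Ω
I = V / R_total = 3.70 / 432.8 = 0.008549 A
P_R3 = I² × R3 = (0.008549)² × 66.1 = 0.004831 W

4.83 mW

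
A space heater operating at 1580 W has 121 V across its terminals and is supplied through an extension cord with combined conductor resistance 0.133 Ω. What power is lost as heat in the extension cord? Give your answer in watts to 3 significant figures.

Line loss is just I²R for the cable — we know both I and R_line directly.
I = P / V = 1580 / 121 = 13.06 A through the extension cord.
P_line = I² R_line = (13.06)² × 0.133 = 22.68 W

22.7 W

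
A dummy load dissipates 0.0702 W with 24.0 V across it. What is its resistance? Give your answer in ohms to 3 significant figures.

8210 Ω

The two known quantities fix the third via R = V² / P.
R = (24.0)² / 0.0702 = 8205 Ω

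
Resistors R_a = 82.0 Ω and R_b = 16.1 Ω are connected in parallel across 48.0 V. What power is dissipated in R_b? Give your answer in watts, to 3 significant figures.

143 W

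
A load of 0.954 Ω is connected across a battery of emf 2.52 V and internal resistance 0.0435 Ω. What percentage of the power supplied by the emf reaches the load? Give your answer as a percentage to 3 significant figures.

The source delivers εI, of which I²R reaches the load and I²r is lost; since I is common, η = R/(R+r).
η = R / (R + r) = 0.954 / (0.954 + 0.0435) = 0.9564

95.6 %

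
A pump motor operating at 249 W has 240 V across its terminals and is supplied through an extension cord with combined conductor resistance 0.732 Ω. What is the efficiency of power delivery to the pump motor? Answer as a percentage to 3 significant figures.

99.7 %

I = P / V = 249 / 240 = 1.038 A through the extension cord.
P_line = I² R_line = (1.038)² × 0.732 = 0.7879 W
P_source = P_load + P_line = 249.0 + 0.7879 = 249.8 W
η = P_load / P_source = 249.0 / 249.8 = 0.9968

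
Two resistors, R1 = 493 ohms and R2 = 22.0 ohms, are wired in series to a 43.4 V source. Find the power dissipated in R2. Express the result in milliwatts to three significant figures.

Every series element carries the same I. Get I from the total resistance, then P = I² × R2.
R_total = 493 + 22.0 = 515.0 Ω
I = V / R_total = 43.4 / 515.0 = 0.08427 A
P_R2 = I² × R2 = (0.08427)² × 22.0 = 0.1562 W

156 mW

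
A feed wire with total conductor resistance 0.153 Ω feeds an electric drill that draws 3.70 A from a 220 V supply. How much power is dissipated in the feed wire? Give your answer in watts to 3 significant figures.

2.09 W

Only the current and the line resistance are needed for the I²R loss.
The feed wire carries the full 3.70 A.
P_line = I² R_line = (3.700)² × 0.153 = 2.095 W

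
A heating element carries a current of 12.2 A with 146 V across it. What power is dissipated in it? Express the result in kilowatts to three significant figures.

1.78 kW

With V and I both given, power follows immediately from P = V I.
P = 146 V × 12.20 A = 1781 W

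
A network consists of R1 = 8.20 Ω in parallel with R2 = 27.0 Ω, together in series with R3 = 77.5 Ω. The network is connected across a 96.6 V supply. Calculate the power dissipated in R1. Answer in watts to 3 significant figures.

6.41 W

First find R_p for the parallel pair, then treat R_p + R3 as a series loop.
R_p = (8.20×27.0)/(8.20+27.0) = 6.290 Ω
R_total = R_p + 77.5 = 6.290 + 77.5 = 83.79 Ω
I = V / R_total = 96.6 / 83.79 = 1.153 A
Voltage across the parallel pair: V_p = I × R_p = 1.153 × 6.290 = 7.251 V
R1 sits across V_p; its power is V_p²/R.
P_R1 = (7.251)² / 8.20 = 6.413 W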